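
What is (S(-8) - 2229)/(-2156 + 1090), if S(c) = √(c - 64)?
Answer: 2229/1066 - 3*I*√2/533 ≈ 2.091 - 0.0079599*I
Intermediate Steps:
S(c) = √(-64 + c)
(S(-8) - 2229)/(-2156 + 1090) = (√(-64 - 8) - 2229)/(-2156 + 1090) = (√(-72) - 2229)/(-1066) = (6*I*√2 - 2229)*(-1/1066) = (-2229 + 6*I*√2)*(-1/1066) = 2229/1066 - 3*I*√2/533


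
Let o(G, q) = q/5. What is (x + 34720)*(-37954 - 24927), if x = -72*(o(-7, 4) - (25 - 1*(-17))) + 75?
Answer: -11872372967/5 ≈ -2.3745e+9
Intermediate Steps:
o(G, q) = q/5 (o(G, q) = q*(⅕) = q/5)
x = 15207/5 (x = -72*((⅕)*4 - (25 - 1*(-17))) + 75 = -72*(⅘ - (25 + 17)) + 75 = -72*(⅘ - 1*42) + 75 = -72*(⅘ - 42) + 75 = -72*(-206/5) + 75 = 14832/5 + 75 = 15207/5 ≈ 3041.4)
(x + 34720)*(-37954 - 24927) = (15207/5 + 34720)*(-37954 - 24927) = (188807/5)*(-62881) = -11872372967/5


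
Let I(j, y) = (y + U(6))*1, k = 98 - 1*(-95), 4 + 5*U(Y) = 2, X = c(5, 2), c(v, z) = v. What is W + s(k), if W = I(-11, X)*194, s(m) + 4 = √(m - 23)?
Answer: 4442/5 + √170 ≈ 901.44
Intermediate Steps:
X = 5
U(Y) = -⅖ (U(Y) = -⅘ + (⅕)*2 = -⅘ + ⅖ = -⅖)
k = 193 (k = 98 + 95 = 193)
s(m) = -4 + √(-23 + m) (s(m) = -4 + √(m - 23) = -4 + √(-23 + m))
I(j, y) = -⅖ + y (I(j, y) = (y - ⅖)*1 = (-⅖ + y)*1 = -⅖ + y)
W = 4462/5 (W = (-⅖ + 5)*194 = (23/5)*194 = 4462/5 ≈ 892.40)
W + s(k) = 4462/5 + (-4 + √(-23 + 193)) = 4462/5 + (-4 + √170) = 4442/5 + √170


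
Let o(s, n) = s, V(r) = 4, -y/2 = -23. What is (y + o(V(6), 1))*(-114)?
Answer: -5700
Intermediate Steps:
y = 46 (y = -2*(-23) = 46)
(y + o(V(6), 1))*(-114) = (46 + 4)*(-114) = 50*(-114) = -5700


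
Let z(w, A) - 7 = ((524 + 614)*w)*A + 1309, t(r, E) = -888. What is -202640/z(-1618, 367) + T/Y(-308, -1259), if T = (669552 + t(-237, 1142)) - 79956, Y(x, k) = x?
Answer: -12431853649393/6504092903 ≈ -1911.4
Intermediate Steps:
T = 588708 (T = (669552 - 888) - 79956 = 668664 - 79956 = 588708)
z(w, A) = 1316 + 1138*A*w (z(w, A) = 7 + (((524 + 614)*w)*A + 1309) = 7 + ((1138*w)*A + 1309) = 7 + (1138*A*w + 1309) = 7 + (1309 + 1138*A*w) = 1316 + 1138*A*w)
-202640/z(-1618, 367) + T/Y(-308, -1259) = -202640/(1316 + 1138*367*(-1618)) + 588708/(-308) = -202640/(1316 - 675751228) + 588708*(-1/308) = -202640/(-675749912) - 147177/77 = -202640*(-1/675749912) - 147177/77 = 25330/84468739 - 147177/77 = -12431853649393/6504092903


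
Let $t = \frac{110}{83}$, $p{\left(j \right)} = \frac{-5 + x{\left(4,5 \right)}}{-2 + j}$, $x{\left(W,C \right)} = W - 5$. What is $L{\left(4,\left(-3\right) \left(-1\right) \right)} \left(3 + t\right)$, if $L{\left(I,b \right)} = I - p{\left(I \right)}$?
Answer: $\frac{2513}{83} \approx 30.277$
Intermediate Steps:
$x{\left(W,C \right)} = -5 + W$ ($x{\left(W,C \right)} = W - 5 = -5 + W$)
$p{\left(j \right)} = - \frac{6}{-2 + j}$ ($p{\left(j \right)} = \frac{-5 + \left(-5 + 4\right)}{-2 + j} = \frac{-5 - 1}{-2 + j} = - \frac{6}{-2 + j}$)
$t = \frac{110}{83}$ ($t = 110 \cdot \frac{1}{83} = \frac{110}{83} \approx 1.3253$)
$L{\left(I,b \right)} = I + \frac{6}{-2 + I}$ ($L{\left(I,b \right)} = I - - \frac{6}{-2 + I} = I + \frac{6}{-2 + I}$)
$L{\left(4,\left(-3\right) \left(-1\right) \right)} \left(3 + t\right) = \frac{6 + 4 \left(-2 + 4\right)}{-2 + 4} \left(3 + \frac{110}{83}\right) = \frac{6 + 4 \cdot 2}{2} \cdot \frac{359}{83} = \frac{6 + 8}{2} \cdot \frac{359}{83} = \frac{1}{2} \cdot 14 \cdot \frac{359}{83} = 7 \cdot \frac{359}{83} = \frac{2513}{83}$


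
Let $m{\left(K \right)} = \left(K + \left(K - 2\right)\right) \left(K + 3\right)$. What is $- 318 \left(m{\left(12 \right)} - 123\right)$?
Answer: $-65826$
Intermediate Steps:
$m{\left(K \right)} = \left(-2 + 2 K\right) \left(3 + K\right)$ ($m{\left(K \right)} = \left(K + \left(-2 + K\right)\right) \left(3 + K\right) = \left(-2 + 2 K\right) \left(3 + K\right)$)
$- 318 \left(m{\left(12 \right)} - 123\right) = - 318 \left(\left(-6 + 2 \cdot 12^{2} + 4 \cdot 12\right) - 123\right) = - 318 \left(\left(-6 + 2 \cdot 144 + 48\right) - 123\right) = - 318 \left(\left(-6 + 288 + 48\right) - 123\right) = - 318 \left(330 - 123\right) = \left(-318\right) 207 = -65826$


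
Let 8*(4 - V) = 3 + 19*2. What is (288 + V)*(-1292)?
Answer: -741285/2 ≈ -3.7064e+5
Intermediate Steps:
V = -9/8 (V = 4 - (3 + 19*2)/8 = 4 - (3 + 38)/8 = 4 - ⅛*41 = 4 - 41/8 = -9/8 ≈ -1.1250)
(288 + V)*(-1292) = (288 - 9/8)*(-1292) = (2295/8)*(-1292) = -741285/2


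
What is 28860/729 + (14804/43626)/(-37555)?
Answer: 2626859736538/66354164415 ≈ 39.588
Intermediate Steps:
28860/729 + (14804/43626)/(-37555) = 28860*(1/729) + (14804*(1/43626))*(-1/37555) = 9620/243 + (7402/21813)*(-1/37555) = 9620/243 - 7402/819187215 = 2626859736538/66354164415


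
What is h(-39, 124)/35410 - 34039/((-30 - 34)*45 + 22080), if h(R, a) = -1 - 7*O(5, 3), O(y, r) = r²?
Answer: -120654979/67987200 ≈ -1.7747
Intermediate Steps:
h(R, a) = -64 (h(R, a) = -1 - 7*3² = -1 - 7*9 = -1 - 63 = -64)
h(-39, 124)/35410 - 34039/((-30 - 34)*45 + 22080) = -64/35410 - 34039/((-30 - 34)*45 + 22080) = -64*1/35410 - 34039/(-64*45 + 22080) = -32/17705 - 34039/(-2880 + 22080) = -32/17705 - 34039/19200 = -120654979/67987200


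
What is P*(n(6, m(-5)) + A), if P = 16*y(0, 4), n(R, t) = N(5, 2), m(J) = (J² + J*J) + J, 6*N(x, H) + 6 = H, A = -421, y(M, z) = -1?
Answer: 20240/3 ≈ 6746.7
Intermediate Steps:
N(x, H) = -1 + H/6
m(J) = J + 2*J² (m(J) = (J² + J²) + J = 2*J² + J = J + 2*J²)
n(R, t) = -⅔ (n(R, t) = -1 + (⅙)*2 = -1 + ⅓ = -⅔)
P = -16 (P = 16*(-1) = -16)
P*(n(6, m(-5)) + A) = -16*(-⅔ - 421) = -16*(-1265/3) = 20240/3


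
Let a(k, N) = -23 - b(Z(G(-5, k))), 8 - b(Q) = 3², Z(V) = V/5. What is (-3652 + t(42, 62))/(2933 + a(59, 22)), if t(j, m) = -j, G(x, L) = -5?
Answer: -3694/2911 ≈ -1.2690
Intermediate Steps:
Z(V) = V/5 (Z(V) = V*(⅕) = V/5)
b(Q) = -1 (b(Q) = 8 - 1*3² = 8 - 1*9 = 8 - 9 = -1)
a(k, N) = -22 (a(k, N) = -23 - 1*(-1) = -23 + 1 = -22)
(-3652 + t(42, 62))/(2933 + a(59, 22)) = (-3652 - 1*42)/(2933 - 22) = (-3652 - 42)/2911 = -3694*1/2911 = -3694/2911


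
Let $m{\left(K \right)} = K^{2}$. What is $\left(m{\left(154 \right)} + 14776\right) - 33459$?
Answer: $5033$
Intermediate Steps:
$\left(m{\left(154 \right)} + 14776\right) - 33459 = \left(154^{2} + 14776\right) - 33459 = \left(23716 + 14776\right) - 33459 = 38492 - 33459 = 5033$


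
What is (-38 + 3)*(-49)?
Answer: 1715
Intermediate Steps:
(-38 + 3)*(-49) = -35*(-49) = 1715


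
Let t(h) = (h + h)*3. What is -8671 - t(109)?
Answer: -9325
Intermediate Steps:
t(h) = 6*h (t(h) = (2*h)*3 = 6*h)
-8671 - t(109) = -8671 - 6*109 = -8671 - 1*654 = -8671 - 654 = -9325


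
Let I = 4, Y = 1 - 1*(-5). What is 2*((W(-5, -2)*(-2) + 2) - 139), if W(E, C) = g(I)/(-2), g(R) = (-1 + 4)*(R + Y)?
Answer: -214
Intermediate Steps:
Y = 6 (Y = 1 + 5 = 6)
g(R) = 18 + 3*R (g(R) = (-1 + 4)*(R + 6) = 3*(6 + R) = 18 + 3*R)
W(E, C) = -15 (W(E, C) = (18 + 3*4)/(-2) = (18 + 12)*(-1/2) = 30*(-1/2) = -15)
2*((W(-5, -2)*(-2) + 2) - 139) = 2*((-15*(-2) + 2) - 139) = 2*((30 + 2) - 139) = 2*(32 - 139) = 2*(-107) = -214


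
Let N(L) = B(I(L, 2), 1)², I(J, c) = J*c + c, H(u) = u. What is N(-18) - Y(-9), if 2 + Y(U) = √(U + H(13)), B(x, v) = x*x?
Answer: 1336336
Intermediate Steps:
I(J, c) = c + J*c
B(x, v) = x²
N(L) = (2 + 2*L)⁴ (N(L) = ((2*(1 + L))²)² = ((2 + 2*L)²)² = (2 + 2*L)⁴)
Y(U) = -2 + √(13 + U) (Y(U) = -2 + √(U + 13) = -2 + √(13 + U))
N(-18) - Y(-9) = 16*(1 - 18)⁴ - (-2 + √(13 - 9)) = 16*(-17)⁴ - (-2 + √4) = 16*83521 - (-2 + 2) = 1336336 - 1*0 = 1336336 + 0 = 1336336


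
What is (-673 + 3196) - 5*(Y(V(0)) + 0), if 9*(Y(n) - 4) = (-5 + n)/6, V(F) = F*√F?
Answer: 135187/54 ≈ 2503.5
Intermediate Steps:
V(F) = F^(3/2)
Y(n) = 211/54 + n/54 (Y(n) = 4 + ((-5 + n)/6)/9 = 4 + ((-5 + n)*(⅙))/9 = 4 + (-⅚ + n/6)/9 = 4 + (-5/54 + n/54) = 211/54 + n/54)
(-673 + 3196) - 5*(Y(V(0)) + 0) = (-673 + 3196) - 5*((211/54 + 0^(3/2)/54) + 0) = 2523 - 5*((211/54 + (1/54)*0) + 0) = 2523 - 5*((211/54 + 0) + 0) = 2523 - 5*(211/54 + 0) = 2523 - 5*211/54 = 2523 - 1055/54 = 135187/54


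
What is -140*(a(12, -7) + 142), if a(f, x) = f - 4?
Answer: -21000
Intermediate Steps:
a(f, x) = -4 + f
-140*(a(12, -7) + 142) = -140*((-4 + 12) + 142) = -140*(8 + 142) = -140*150 = -21000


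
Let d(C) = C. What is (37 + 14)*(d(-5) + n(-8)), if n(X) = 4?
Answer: -51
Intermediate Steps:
(37 + 14)*(d(-5) + n(-8)) = (37 + 14)*(-5 + 4) = 51*(-1) = -51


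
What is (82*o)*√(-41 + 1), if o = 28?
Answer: 4592*I*√10 ≈ 14521.0*I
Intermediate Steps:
(82*o)*√(-41 + 1) = (82*28)*√(-41 + 1) = 2296*√(-40) = 2296*(2*I*√10) = 4592*I*√10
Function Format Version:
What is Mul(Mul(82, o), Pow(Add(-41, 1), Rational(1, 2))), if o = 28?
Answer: Mul(4592, I, Pow(10, Rational(1, 2))) ≈ Mul(14521., I)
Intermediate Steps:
Mul(Mul(82, o), Pow(Add(-41, 1), Rational(1, 2))) = Mul(Mul(82, 28), Pow(Add(-41, 1), Rational(1, 2))) = Mul(2296, Pow(-40, Rational(1, 2))) = Mul(2296, Mul(2, I, Pow(10, Rational(1, 2)))) = Mul(4592, I, Pow(10, Rational(1, 2)))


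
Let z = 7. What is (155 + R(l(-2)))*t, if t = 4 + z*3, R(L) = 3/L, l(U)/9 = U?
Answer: 23225/6 ≈ 3870.8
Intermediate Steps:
l(U) = 9*U
t = 25 (t = 4 + 7*3 = 4 + 21 = 25)
(155 + R(l(-2)))*t = (155 + 3/((9*(-2))))*25 = (155 + 3/(-18))*25 = (155 + 3*(-1/18))*25 = (155 - ⅙)*25 = (929/6)*25 = 23225/6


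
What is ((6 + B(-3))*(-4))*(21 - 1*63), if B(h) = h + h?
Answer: 0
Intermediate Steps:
B(h) = 2*h
((6 + B(-3))*(-4))*(21 - 1*63) = ((6 + 2*(-3))*(-4))*(21 - 1*63) = ((6 - 6)*(-4))*(21 - 63) = (0*(-4))*(-42) = 0*(-42) = 0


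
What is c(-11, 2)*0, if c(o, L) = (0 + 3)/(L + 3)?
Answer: 0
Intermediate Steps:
c(o, L) = 3/(3 + L)
c(-11, 2)*0 = (3/(3 + 2))*0 = (3/5)*0 = (3*(⅕))*0 = (⅗)*0 = 0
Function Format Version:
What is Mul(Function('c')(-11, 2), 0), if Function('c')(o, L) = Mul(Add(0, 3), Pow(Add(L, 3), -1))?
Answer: 0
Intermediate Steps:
Function('c')(o, L) = Mul(3, Pow(Add(3, L), -1))
Mul(Function('c')(-11, 2), 0) = Mul(Mul(3, Pow(Add(3, 2), -1)), 0) = Mul(Mul(3, Pow(5, -1)), 0) = Mul(Mul(3, Rational(1, 5)), 0) = Mul(Rational(3, 5), 0) = 0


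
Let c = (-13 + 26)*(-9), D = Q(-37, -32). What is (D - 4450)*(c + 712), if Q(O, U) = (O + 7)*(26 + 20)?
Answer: -3468850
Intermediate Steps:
Q(O, U) = 322 + 46*O (Q(O, U) = (7 + O)*46 = 322 + 46*O)
D = -1380 (D = 322 + 46*(-37) = 322 - 1702 = -1380)
c = -117 (c = 13*(-9) = -117)
(D - 4450)*(c + 712) = (-1380 - 4450)*(-117 + 712) = -5830*595 = -3468850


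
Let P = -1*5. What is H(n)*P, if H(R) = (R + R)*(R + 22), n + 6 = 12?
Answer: -1680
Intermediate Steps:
n = 6 (n = -6 + 12 = 6)
H(R) = 2*R*(22 + R) (H(R) = (2*R)*(22 + R) = 2*R*(22 + R))
P = -5
H(n)*P = (2*6*(22 + 6))*(-5) = (2*6*28)*(-5) = 336*(-5) = -1680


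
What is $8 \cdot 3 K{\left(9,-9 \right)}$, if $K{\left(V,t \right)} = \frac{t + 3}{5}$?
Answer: $- \frac{144}{5} \approx -28.8$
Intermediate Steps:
$K{\left(V,t \right)} = \frac{3}{5} + \frac{t}{5}$ ($K{\left(V,t \right)} = \left(3 + t\right) \frac{1}{5} = \frac{3}{5} + \frac{t}{5}$)
$8 \cdot 3 K{\left(9,-9 \right)} = 8 \cdot 3 \left(\frac{3}{5} + \frac{1}{5} \left(-9\right)\right) = 24 \left(\frac{3}{5} - \frac{9}{5}\right) = 24 \left(- \frac{6}{5}\right) = - \frac{144}{5}$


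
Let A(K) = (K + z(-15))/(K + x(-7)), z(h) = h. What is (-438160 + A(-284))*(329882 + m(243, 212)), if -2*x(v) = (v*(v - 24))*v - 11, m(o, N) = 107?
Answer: -5349762858627/37 ≈ -1.4459e+11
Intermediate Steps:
x(v) = 11/2 - v²*(-24 + v)/2 (x(v) = -((v*(v - 24))*v - 11)/2 = -((v*(-24 + v))*v - 11)/2 = -(v²*(-24 + v) - 11)/2 = -(-11 + v²*(-24 + v))/2 = 11/2 - v²*(-24 + v)/2)
A(K) = (-15 + K)/(765 + K) (A(K) = (K - 15)/(K + (11/2 + 12*(-7)² - ½*(-7)³)) = (-15 + K)/(K + (11/2 + 12*49 - ½*(-343))) = (-15 + K)/(K + (11/2 + 588 + 343/2)) = (-15 + K)/(K + 765) = (-15 + K)/(765 + K))
(-438160 + A(-284))*(329882 + m(243, 212)) = (-438160 + (-15 - 284)/(765 - 284))*(329882 + 107) = (-438160 - 299/481)*329989 = (-438160 + (1/481)*(-299))*329989 = (-438160 - 23/37)*329989 = -16211943/37*329989 = -5349762858627/37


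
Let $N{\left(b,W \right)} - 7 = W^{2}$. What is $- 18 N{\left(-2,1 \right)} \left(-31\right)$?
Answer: $4464$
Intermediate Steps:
$N{\left(b,W \right)} = 7 + W^{2}$
$- 18 N{\left(-2,1 \right)} \left(-31\right) = - 18 \left(7 + 1^{2}\right) \left(-31\right) = - 18 \left(7 + 1\right) \left(-31\right) = \left(-18\right) 8 \left(-31\right) = \left(-144\right) \left(-31\right) = 4464$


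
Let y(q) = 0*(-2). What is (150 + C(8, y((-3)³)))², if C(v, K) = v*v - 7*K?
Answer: 45796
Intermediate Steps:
y(q) = 0
C(v, K) = v² - 7*K
(150 + C(8, y((-3)³)))² = (150 + (8² - 7*0))² = (150 + (64 + 0))² = (150 + 64)² = 214² = 45796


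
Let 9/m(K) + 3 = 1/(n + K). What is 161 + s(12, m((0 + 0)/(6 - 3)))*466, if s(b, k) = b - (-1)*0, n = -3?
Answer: 5753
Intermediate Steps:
m(K) = 9/(-3 + 1/(-3 + K))
s(b, k) = b (s(b, k) = b - 1*0 = b + 0 = b)
161 + s(12, m((0 + 0)/(6 - 3)))*466 = 161 + 12*466 = 161 + 5592 = 5753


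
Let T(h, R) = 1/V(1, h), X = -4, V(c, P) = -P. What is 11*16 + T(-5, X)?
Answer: 881/5 ≈ 176.20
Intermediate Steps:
T(h, R) = -1/h (T(h, R) = 1/(-h) = -1/h)
11*16 + T(-5, X) = 11*16 - 1/(-5) = 176 - 1*(-⅕) = 176 + ⅕ = 881/5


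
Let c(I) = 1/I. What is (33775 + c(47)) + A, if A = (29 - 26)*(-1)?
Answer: 1587285/47 ≈ 33772.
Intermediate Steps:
A = -3 (A = 3*(-1) = -3)
(33775 + c(47)) + A = (33775 + 1/47) - 3 = 1587426/47 - 3 = 1587285/47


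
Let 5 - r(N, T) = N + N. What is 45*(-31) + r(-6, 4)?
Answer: -1378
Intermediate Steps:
r(N, T) = 5 - 2*N (r(N, T) = 5 - (N + N) = 5 - 2*N)
45*(-31) + r(-6, 4) = 45*(-31) + (5 - 2*(-6)) = -1395 + (5 + 12) = -1395 + 17 = -1378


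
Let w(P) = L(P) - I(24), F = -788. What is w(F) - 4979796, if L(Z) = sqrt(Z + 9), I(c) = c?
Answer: -4979820 + I*sqrt(779) ≈ -4.9798e+6 + 27.911*I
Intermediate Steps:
L(Z) = sqrt(9 + Z)
w(P) = -24 + sqrt(9 + P) (w(P) = sqrt(9 + P) - 1*24 = sqrt(9 + P) - 24 = -24 + sqrt(9 + P))
w(F) - 4979796 = (-24 + sqrt(9 - 788)) - 4979796 = (-24 + sqrt(-779)) - 4979796 = (-24 + I*sqrt(779)) - 4979796 = -4979820 + I*sqrt(779)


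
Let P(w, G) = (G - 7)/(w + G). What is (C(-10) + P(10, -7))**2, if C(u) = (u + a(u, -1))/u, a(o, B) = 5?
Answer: 625/36 ≈ 17.361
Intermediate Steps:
C(u) = (5 + u)/u (C(u) = (u + 5)/u = (5 + u)/u)
P(w, G) = (-7 + G)/(G + w)
(C(-10) + P(10, -7))**2 = ((5 - 10)/(-10) + (-7 - 7)/(-7 + 10))**2 = (-1/10*(-5) - 14/3)**2 = (1/2 + (1/3)*(-14))**2 = (1/2 - 14/3)**2 = (-25/6)**2 = 625/36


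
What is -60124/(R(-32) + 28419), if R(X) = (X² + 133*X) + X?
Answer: -60124/25155 ≈ -2.3901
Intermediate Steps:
R(X) = X² + 134*X
-60124/(R(-32) + 28419) = -60124/(-32*(134 - 32) + 28419) = -60124/(-32*102 + 28419) = -60124/(-3264 + 28419) = -60124/25155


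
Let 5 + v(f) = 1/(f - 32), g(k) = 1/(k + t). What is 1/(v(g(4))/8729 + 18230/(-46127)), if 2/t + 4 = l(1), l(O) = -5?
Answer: -434451347057/171951337413 ≈ -2.5266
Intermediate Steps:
t = -2/9 (t = 2/(-4 - 5) = 2/(-9) = 2*(-⅑) = -2/9 ≈ -0.22222)
g(k) = 1/(-2/9 + k) (g(k) = 1/(k - 2/9) = 1/(-2/9 + k))
v(f) = -5 + 1/(-32 + f) (v(f) = -5 + 1/(f - 32) = -5 + 1/(-32 + f))
1/(v(g(4))/8729 + 18230/(-46127)) = 1/(((161 - 45/(-2 + 9*4))/(-32 + 9/(-2 + 9*4)))/8729 + 18230/(-46127)) = 1/(((161 - 45/(-2 + 36))/(-32 + 9/(-2 + 36)))*(1/8729) + 18230*(-1/46127)) = 1/(((161 - 45/34)/(-32 + 9/34))*(1/8729) - 18230/46127) = 1/(((161 - 45/34)/(-32 + 9*(1/34)))*(1/8729) - 18230/46127) = 1/(((161 - 5*9/34)/(-32 + 9/34))*(1/8729) - 18230/46127) = 1/(((161 - 45/34)/(-1079/34))*(1/8729) - 18230/46127) = 1/(-34/1079*5429/34*(1/8729) - 18230/46127) = 1/(-5429/1079*1/8729 - 18230/46127) = 1/(-5429/9418591 - 18230/46127) = 1/(-171951337413/434451347057) = -434451347057/171951337413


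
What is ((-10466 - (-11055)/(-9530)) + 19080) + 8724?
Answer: 33044017/1906 ≈ 17337.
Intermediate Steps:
((-10466 - (-11055)/(-9530)) + 19080) + 8724 = ((-10466 - (-11055)*(-1)/9530) + 19080) + 8724 = ((-10466 - 1*2211/1906) + 19080) + 8724 = ((-10466 - 2211/1906) + 19080) + 8724 = (-19950407/1906 + 19080) + 8724 = 16416073/1906 + 8724 = 33044017/1906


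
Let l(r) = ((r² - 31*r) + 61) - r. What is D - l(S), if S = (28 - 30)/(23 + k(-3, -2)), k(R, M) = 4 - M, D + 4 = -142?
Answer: -175947/841 ≈ -209.21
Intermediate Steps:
D = -146 (D = -4 - 142 = -146)
S = -2/29 (S = (28 - 30)/(23 + (4 - 1*(-2))) = -2/(23 + (4 + 2)) = -2/(23 + 6) = -2/29 ≈ -0.068966)
l(r) = 61 + r² - 32*r (l(r) = (61 + r² - 31*r) - r = 61 + r² - 32*r)
D - l(S) = -146 - (61 + (-2/29)² - 32*(-2/29)) = -146 - (61 + 4/841 + 64/29) = -146 - 1*53161/841 = -146 - 53161/841 = -175947/841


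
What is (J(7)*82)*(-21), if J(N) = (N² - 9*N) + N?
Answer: 12054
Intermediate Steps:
J(N) = N² - 8*N
(J(7)*82)*(-21) = ((7*(-8 + 7))*82)*(-21) = ((7*(-1))*82)*(-21) = -7*82*(-21) = -574*(-21) = 12054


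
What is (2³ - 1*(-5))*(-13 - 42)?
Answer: -715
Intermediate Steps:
(2³ - 1*(-5))*(-13 - 42) = (8 + 5)*(-55) = 13*(-55) = -715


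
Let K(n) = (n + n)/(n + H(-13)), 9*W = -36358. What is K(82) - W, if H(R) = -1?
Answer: 327386/81 ≈ 4041.8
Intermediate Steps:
W = -36358/9 (W = (⅑)*(-36358) = -36358/9 ≈ -4039.8)
K(n) = 2*n/(-1 + n) (K(n) = (n + n)/(n - 1) = (2*n)/(-1 + n) = 2*n/(-1 + n))
K(82) - W = 2*82/(-1 + 82) - 1*(-36358/9) = 2*82/81 + 36358/9 = 2*82*(1/81) + 36358/9 = 164/81 + 36358/9 = 327386/81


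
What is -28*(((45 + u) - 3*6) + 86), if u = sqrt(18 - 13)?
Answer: -3164 - 28*sqrt(5) ≈ -3226.6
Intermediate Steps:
u = sqrt(5) ≈ 2.2361
-28*(((45 + u) - 3*6) + 86) = -28*(((45 + sqrt(5)) - 3*6) + 86) = -28*(((45 + sqrt(5)) - 18) + 86) = -28*((27 + sqrt(5)) + 86) = -28*(113 + sqrt(5)) = -3164 - 28*sqrt(5)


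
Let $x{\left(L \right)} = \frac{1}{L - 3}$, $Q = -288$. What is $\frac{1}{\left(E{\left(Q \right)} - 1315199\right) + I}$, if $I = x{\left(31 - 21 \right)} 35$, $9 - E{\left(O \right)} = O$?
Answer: $- \frac{1}{1314897} \approx -7.6052 \cdot 10^{-7}$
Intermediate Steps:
$E{\left(O \right)} = 9 - O$
$x{\left(L \right)} = \frac{1}{-3 + L}$
$I = 5$ ($I = \frac{1}{-3 + \left(31 - 21\right)} 35 = \frac{1}{-3 + 10} \cdot 35 = \frac{1}{7} \cdot 35 = 5$)
$\frac{1}{\left(E{\left(Q \right)} - 1315199\right) + I} = \frac{1}{\left(\left(9 - -288\right) - 1315199\right) + 5} = \frac{1}{\left(\left(9 + 288\right) - 1315199\right) + 5} = \frac{1}{\left(297 - 1315199\right) + 5} = \frac{1}{-1314902 + 5} = \frac{1}{-1314897} = - \frac{1}{1314897}$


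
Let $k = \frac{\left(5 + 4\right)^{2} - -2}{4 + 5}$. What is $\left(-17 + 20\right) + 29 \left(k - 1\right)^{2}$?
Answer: $\frac{159047}{81} \approx 1963.5$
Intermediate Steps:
$k = \frac{83}{9}$ ($k = \frac{9^{2} + 2}{9} = \left(81 + 2\right) \frac{1}{9} = 83 \cdot \frac{1}{9} = \frac{83}{9} \approx 9.2222$)
$\left(-17 + 20\right) + 29 \left(k - 1\right)^{2} = \left(-17 + 20\right) + 29 \left(\frac{83}{9} - 1\right)^{2} = 3 + 29 \left(\frac{74}{9}\right)^{2} = 3 + 29 \cdot \frac{5476}{81} = 3 + \frac{158804}{81} = \frac{159047}{81}$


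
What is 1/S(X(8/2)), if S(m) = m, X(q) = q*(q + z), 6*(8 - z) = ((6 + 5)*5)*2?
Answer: -3/76 ≈ -0.039474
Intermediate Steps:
z = -31/3 (z = 8 - (6 + 5)*5*2/6 = 8 - 11*5*2/6 = 8 - 55*2/6 = 8 - ⅙*110 = 8 - 55/3 = -31/3 ≈ -10.333)
X(q) = q*(-31/3 + q) (X(q) = q*(q - 31/3) = q*(-31/3 + q))
1/S(X(8/2)) = 1/((8/2)*(-31 + 3*(8/2))/3) = 1/((8*(½))*(-31 + 3*(8*(½)))/3) = 1/((⅓)*4*(-31 + 3*4)) = 1/((⅓)*4*(-31 + 12)) = 1/((⅓)*4*(-19)) = 1/(-76/3) = -3/76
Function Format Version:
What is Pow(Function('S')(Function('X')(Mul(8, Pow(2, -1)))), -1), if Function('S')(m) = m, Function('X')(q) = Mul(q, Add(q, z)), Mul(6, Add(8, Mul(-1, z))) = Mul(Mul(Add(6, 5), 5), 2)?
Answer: Rational(-3, 76) ≈ -0.039474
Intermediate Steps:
z = Rational(-31, 3) (z = Add(8, Mul(Rational(-1, 6), Mul(Mul(Add(6, 5), 5), 2))) = Add(8, Mul(Rational(-1, 6), Mul(Mul(11, 5), 2))) = Add(8, Mul(Rational(-1, 6), Mul(55, 2))) = Add(8, Mul(Rational(-1, 6), 110)) = Add(8, Rational(-55, 3)) = Rational(-31, 3) ≈ -10.333)
Function('X')(q) = Mul(q, Add(Rational(-31, 3), q)) (Function('X')(q) = Mul(q, Add(q, Rational(-31, 3))) = Mul(q, Add(Rational(-31, 3), q)))
Pow(Function('S')(Function('X')(Mul(8, Pow(2, -1)))), -1) = Pow(Mul(Rational(1, 3), Mul(8, Pow(2, -1)), Add(-31, Mul(3, Mul(8, Pow(2, -1))))), -1) = Pow(Mul(Rational(1, 3), Mul(8, Rational(1, 2)), Add(-31, Mul(3, Mul(8, Rational(1, 2))))), -1) = Pow(Mul(Rational(1, 3), 4, Add(-31, Mul(3, 4))), -1) = Pow(Mul(Rational(1, 3), 4, Add(-31, 12)), -1) = Pow(Mul(Rational(1, 3), 4, -19), -1) = Pow(Rational(-76, 3), -1) = Rational(-3, 76)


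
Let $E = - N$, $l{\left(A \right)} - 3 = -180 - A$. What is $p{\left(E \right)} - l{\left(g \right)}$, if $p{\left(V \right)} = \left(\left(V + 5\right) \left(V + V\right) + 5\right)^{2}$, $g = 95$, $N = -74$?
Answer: $136820081$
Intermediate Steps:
$l{\left(A \right)} = -177 - A$ ($l{\left(A \right)} = 3 - \left(180 + A\right) = -177 - A$)
$E = 74$ ($E = \left(-1\right) \left(-74\right) = 74$)
$p{\left(V \right)} = \left(5 + 2 V \left(5 + V\right)\right)^{2}$ ($p{\left(V \right)} = \left(\left(5 + V\right) 2 V + 5\right)^{2} = \left(2 V \left(5 + V\right) + 5\right)^{2} = \left(5 + 2 V \left(5 + V\right)\right)^{2}$)
$p{\left(E \right)} - l{\left(g \right)} = \left(5 + 2 \cdot 74^{2} + 10 \cdot 74\right)^{2} - \left(-177 - 95\right) = \left(5 + 2 \cdot 5476 + 740\right)^{2} - \left(-177 - 95\right) = \left(5 + 10952 + 740\right)^{2} - -272 = 11697^{2} + 272 = 136819809 + 272 = 136820081$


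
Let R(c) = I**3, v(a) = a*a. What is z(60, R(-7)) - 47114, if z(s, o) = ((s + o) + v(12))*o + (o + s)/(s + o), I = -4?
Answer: -56073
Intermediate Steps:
v(a) = a**2
R(c) = -64 (R(c) = (-4)**3 = -64)
z(s, o) = 1 + o*(144 + o + s) (z(s, o) = ((s + o) + 12**2)*o + (o + s)/(s + o) = ((o + s) + 144)*o + (o + s)/(o + s) = (144 + o + s)*o + 1 = o*(144 + o + s) + 1 = 1 + o*(144 + o + s))
z(60, R(-7)) - 47114 = (1 + (-64)**2 + 144*(-64) - 64*60) - 47114 = (1 + 4096 - 9216 - 3840) - 47114 = -8959 - 47114 = -56073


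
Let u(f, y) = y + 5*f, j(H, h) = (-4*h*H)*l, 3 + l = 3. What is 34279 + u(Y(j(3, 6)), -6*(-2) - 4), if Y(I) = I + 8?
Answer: 34327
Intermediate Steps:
l = 0 (l = -3 + 3 = 0)
j(H, h) = 0 (j(H, h) = -4*h*H*0 = -4*H*h*0 = 0)
Y(I) = 8 + I
34279 + u(Y(j(3, 6)), -6*(-2) - 4) = 34279 + ((-6*(-2) - 4) + 5*(8 + 0)) = 34279 + ((12 - 4) + 5*8) = 34279 + (8 + 40) = 34279 + 48 = 34327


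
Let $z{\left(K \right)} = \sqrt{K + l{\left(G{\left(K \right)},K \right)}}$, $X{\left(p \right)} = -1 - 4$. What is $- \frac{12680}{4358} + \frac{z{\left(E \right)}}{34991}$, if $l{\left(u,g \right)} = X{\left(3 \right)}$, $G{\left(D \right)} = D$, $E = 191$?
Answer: $- \frac{6340}{2179} + \frac{\sqrt{186}}{34991} \approx -2.9092$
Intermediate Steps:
$X{\left(p \right)} = -5$
$l{\left(u,g \right)} = -5$
$z{\left(K \right)} = \sqrt{-5 + K}$ ($z{\left(K \right)} = \sqrt{K - 5} = \sqrt{-5 + K}$)
$- \frac{12680}{4358} + \frac{z{\left(E \right)}}{34991} = - \frac{12680}{4358} + \frac{\sqrt{-5 + 191}}{34991} = \left(-12680\right) \frac{1}{4358} + \sqrt{186} \cdot \frac{1}{34991} = - \frac{6340}{2179} + \frac{\sqrt{186}}{34991}$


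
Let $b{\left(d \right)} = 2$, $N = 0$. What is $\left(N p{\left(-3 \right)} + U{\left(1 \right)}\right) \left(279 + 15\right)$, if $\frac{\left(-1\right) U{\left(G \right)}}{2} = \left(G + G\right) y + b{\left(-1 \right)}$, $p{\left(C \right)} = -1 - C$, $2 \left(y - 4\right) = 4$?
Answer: $-8232$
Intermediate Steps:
$y = 6$ ($y = 4 + \frac{1}{2} \cdot 4 = 4 + 2 = 6$)
$U{\left(G \right)} = -4 - 24 G$ ($U{\left(G \right)} = - 2 \left(\left(G + G\right) 6 + 2\right) = - 2 \left(2 G 6 + 2\right) = - 2 \left(12 G + 2\right) = - 2 \left(2 + 12 G\right) = -4 - 24 G$)
$\left(N p{\left(-3 \right)} + U{\left(1 \right)}\right) \left(279 + 15\right) = \left(0 \left(-1 - -3\right) - 28\right) \left(279 + 15\right) = \left(0 \left(-1 + 3\right) - 28\right) 294 = \left(0 \cdot 2 - 28\right) 294 = \left(0 - 28\right) 294 = \left(-28\right) 294 = -8232$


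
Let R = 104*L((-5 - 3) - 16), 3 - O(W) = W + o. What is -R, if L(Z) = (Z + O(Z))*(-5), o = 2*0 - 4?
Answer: 3640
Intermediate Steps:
o = -4 (o = 0 - 4 = -4)
O(W) = 7 - W (O(W) = 3 - (W - 4) = 3 - (-4 + W) = 3 + (4 - W) = 7 - W)
L(Z) = -35 (L(Z) = (Z + (7 - Z))*(-5) = 7*(-5) = -35)
R = -3640 (R = 104*(-35) = -3640)
-R = -1*(-3640) = 3640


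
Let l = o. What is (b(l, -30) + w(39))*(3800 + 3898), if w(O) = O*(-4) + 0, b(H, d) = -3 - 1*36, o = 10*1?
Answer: -1501110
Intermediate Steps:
o = 10
l = 10
b(H, d) = -39 (b(H, d) = -3 - 36 = -39)
w(O) = -4*O (w(O) = -4*O + 0 = -4*O)
(b(l, -30) + w(39))*(3800 + 3898) = (-39 - 4*39)*(3800 + 3898) = (-39 - 156)*7698 = -195*7698 = -1501110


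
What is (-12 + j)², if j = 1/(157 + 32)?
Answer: 5139289/35721 ≈ 143.87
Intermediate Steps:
j = 1/189 ≈ 0.0052910
(-12 + j)² = (-12 + 1/189)² = (-2267/189)² = 5139289/35721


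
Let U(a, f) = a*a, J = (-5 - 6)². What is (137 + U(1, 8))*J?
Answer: 16698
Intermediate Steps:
J = 121 (J = (-11)² = 121)
U(a, f) = a²
(137 + U(1, 8))*J = (137 + 1²)*121 = (137 + 1)*121 = 138*121 = 16698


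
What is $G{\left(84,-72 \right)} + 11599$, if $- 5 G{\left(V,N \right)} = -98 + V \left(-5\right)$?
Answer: $\frac{58513}{5} \approx 11703.0$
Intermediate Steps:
$G{\left(V,N \right)} = \frac{98}{5} + V$ ($G{\left(V,N \right)} = - \frac{-98 + V \left(-5\right)}{5} = - \frac{-98 - 5 V}{5} = \frac{98}{5} + V$)
$G{\left(84,-72 \right)} + 11599 = \left(\frac{98}{5} + 84\right) + 11599 = \frac{518}{5} + 11599 = \frac{58513}{5}$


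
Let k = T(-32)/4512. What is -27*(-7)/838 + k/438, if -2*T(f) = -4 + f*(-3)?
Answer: 93368459/414025632 ≈ 0.22551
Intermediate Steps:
T(f) = 2 + 3*f/2 (T(f) = -(-4 + f*(-3))/2 = -(-4 - 3*f)/2 = 2 + 3*f/2)
k = -23/2256 (k = (2 + (3/2)*(-32))/4512 = (2 - 48)*(1/4512) = -46*1/4512 = -23/2256 ≈ -0.010195)
-27*(-7)/838 + k/438 = -27*(-7)/838 - 23/2256/438 = 189*(1/838) - 23/2256*1/438 = 189/838 - 23/988128 = 93368459/414025632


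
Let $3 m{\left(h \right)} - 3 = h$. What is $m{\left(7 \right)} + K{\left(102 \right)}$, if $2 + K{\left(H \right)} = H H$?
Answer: $\frac{31216}{3} \approx 10405.0$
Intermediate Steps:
$m{\left(h \right)} = 1 + \frac{h}{3}$
$K{\left(H \right)} = -2 + H^{2}$ ($K{\left(H \right)} = -2 + H H = -2 + H^{2}$)
$m{\left(7 \right)} + K{\left(102 \right)} = \left(1 + \frac{1}{3} \cdot 7\right) - \left(2 - 102^{2}\right) = \left(1 + \frac{7}{3}\right) + \left(-2 + 10404\right) = \frac{10}{3} + 10402 = \frac{31216}{3}$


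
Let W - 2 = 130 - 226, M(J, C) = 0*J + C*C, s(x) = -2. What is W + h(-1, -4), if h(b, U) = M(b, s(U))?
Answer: -90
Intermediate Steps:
M(J, C) = C² (M(J, C) = 0 + C² = C²)
h(b, U) = 4 (h(b, U) = (-2)² = 4)
W = -94 (W = 2 + (130 - 226) = 2 - 96 = -94)
W + h(-1, -4) = -94 + 4 = -90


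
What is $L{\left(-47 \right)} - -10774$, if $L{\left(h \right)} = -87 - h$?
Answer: $10734$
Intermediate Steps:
$L{\left(-47 \right)} - -10774 = \left(-87 - -47\right) - -10774 = \left(-87 + 47\right) + 10774 = -40 + 10774 = 10734$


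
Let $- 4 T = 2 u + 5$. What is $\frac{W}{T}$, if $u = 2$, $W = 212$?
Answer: $- \frac{848}{9} \approx -94.222$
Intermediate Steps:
$T = - \frac{9}{4}$ ($T = - \frac{2 \cdot 2 + 5}{4} = - \frac{4 + 5}{4} = \left(- \frac{1}{4}\right) 9 = - \frac{9}{4} \approx -2.25$)
$\frac{W}{T} = \frac{212}{- \frac{9}{4}} = 212 \left(- \frac{4}{9}\right) = - \frac{848}{9}$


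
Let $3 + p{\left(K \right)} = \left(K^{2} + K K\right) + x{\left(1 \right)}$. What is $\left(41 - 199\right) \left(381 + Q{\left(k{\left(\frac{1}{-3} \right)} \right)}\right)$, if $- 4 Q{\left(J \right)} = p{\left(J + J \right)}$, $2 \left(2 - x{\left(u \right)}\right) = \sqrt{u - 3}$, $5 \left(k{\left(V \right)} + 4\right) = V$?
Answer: $- \frac{24755203}{450} - \frac{79 i \sqrt{2}}{4} \approx -55012.0 - 27.931 i$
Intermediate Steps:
$k{\left(V \right)} = -4 + \frac{V}{5}$
$x{\left(u \right)} = 2 - \frac{\sqrt{-3 + u}}{2}$ ($x{\left(u \right)} = 2 - \frac{\sqrt{u - 3}}{2} = 2 - \frac{\sqrt{-3 + u}}{2}$)
$p{\left(K \right)} = -1 + 2 K^{2} - \frac{i \sqrt{2}}{2}$ ($p{\left(K \right)} = -3 + \left(\left(K^{2} + K K\right) + \left(2 - \frac{\sqrt{-3 + 1}}{2}\right)\right) = -3 + \left(\left(K^{2} + K^{2}\right) + \left(2 - \frac{\sqrt{-2}}{2}\right)\right) = -3 + \left(2 K^{2} + \left(2 - \frac{i \sqrt{2}}{2}\right)\right) = -3 + \left(2 + 2 K^{2} - \frac{i \sqrt{2}}{2}\right) = -1 + 2 K^{2} - \frac{i \sqrt{2}}{2}$)
$Q{\left(J \right)} = \frac{1}{4} - 2 J^{2} + \frac{i \sqrt{2}}{8}$ ($Q{\left(J \right)} = - \frac{-1 + 2 \left(J + J\right)^{2} - \frac{i \sqrt{2}}{2}}{4} = - \frac{-1 + 2 \left(2 J\right)^{2} - \frac{i \sqrt{2}}{2}}{4} = - \frac{-1 + 2 \cdot 4 J^{2} - \frac{i \sqrt{2}}{2}}{4} = - \frac{-1 + 8 J^{2} - \frac{i \sqrt{2}}{2}}{4} = \frac{1}{4} - 2 J^{2} + \frac{i \sqrt{2}}{8}$)
$\left(41 - 199\right) \left(381 + Q{\left(k{\left(\frac{1}{-3} \right)} \right)}\right) = \left(41 - 199\right) \left(381 + \left(\frac{1}{4} - 2 \left(-4 + \frac{1}{5 \left(-3\right)}\right)^{2} + \frac{i \sqrt{2}}{8}\right)\right) = - 158 \left(381 + \left(\frac{1}{4} - 2 \left(-4 + \frac{1}{5} \left(- \frac{1}{3}\right)\right)^{2} + \frac{i \sqrt{2}}{8}\right)\right) = - 158 \left(381 + \left(\frac{1}{4} - 2 \left(-4 - \frac{1}{15}\right)^{2} + \frac{i \sqrt{2}}{8}\right)\right) = - 158 \left(381 + \left(\frac{1}{4} - 2 \left(- \frac{61}{15}\right)^{2} + \frac{i \sqrt{2}}{8}\right)\right) = - 158 \left(381 + \left(\frac{1}{4} - \frac{7442}{225} + \frac{i \sqrt{2}}{8}\right)\right) = - 158 \left(381 - \left(\frac{29543}{900} - \frac{i \sqrt{2}}{8}\right)\right) = - 158 \left(\frac{313357}{900} + \frac{i \sqrt{2}}{8}\right) = - \frac{24755203}{450} - \frac{79 i \sqrt{2}}{4}$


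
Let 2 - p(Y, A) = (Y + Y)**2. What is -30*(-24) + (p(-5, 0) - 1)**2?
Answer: 10521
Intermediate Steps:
p(Y, A) = 2 - 4*Y**2 (p(Y, A) = 2 - (Y + Y)**2 = 2 - (2*Y)**2 = 2 - 4*Y**2)
-30*(-24) + (p(-5, 0) - 1)**2 = -30*(-24) + ((2 - 4*(-5)**2) - 1)**2 = 720 + ((2 - 4*25) - 1)**2 = 720 + ((2 - 100) - 1)**2 = 720 + (-98 - 1)**2 = 720 + (-99)**2 = 720 + 9801 = 10521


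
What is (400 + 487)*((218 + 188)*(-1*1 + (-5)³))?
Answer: -45375372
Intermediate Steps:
(400 + 487)*((218 + 188)*(-1*1 + (-5)³)) = 887*(406*(-1 - 125)) = 887*(406*(-126)) = 887*(-51156) = -45375372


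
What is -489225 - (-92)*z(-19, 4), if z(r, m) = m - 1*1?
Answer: -488949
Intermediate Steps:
z(r, m) = -1 + m (z(r, m) = m - 1 = -1 + m)
-489225 - (-92)*z(-19, 4) = -489225 - (-92)*(-1 + 4) = -489225 - (-92)*3 = -489225 - 1*(-276) = -489225 + 276 = -488949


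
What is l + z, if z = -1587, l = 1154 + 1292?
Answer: 859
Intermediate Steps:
l = 2446
l + z = 2446 - 1587 = 859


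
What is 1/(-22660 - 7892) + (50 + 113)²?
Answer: 811736087/30552 ≈ 26569.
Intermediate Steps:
1/(-22660 - 7892) + (50 + 113)² = 1/(-30552) + 163² = -1/30552 + 26569 = 811736087/30552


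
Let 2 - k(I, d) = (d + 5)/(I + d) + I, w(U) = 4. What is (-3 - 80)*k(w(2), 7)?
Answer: 2822/11 ≈ 256.55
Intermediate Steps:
k(I, d) = 2 - I - (5 + d)/(I + d) (k(I, d) = 2 - ((d + 5)/(I + d) + I) = 2 - ((5 + d)/(I + d) + I) = 2 - (I + (5 + d)/(I + d)) = 2 + (-I - (5 + d)/(I + d)) = 2 - I - (5 + d)/(I + d))
(-3 - 80)*k(w(2), 7) = (-3 - 80)*((-5 + 7 - 1*4² + 2*4 - 1*4*7)/(4 + 7)) = -83*(-5 + 7 - 1*16 + 8 - 28)/11 = -83*(-5 + 7 - 16 + 8 - 28)/11 = -83*(-34)/11 = -83*(-34/11) = 2822/11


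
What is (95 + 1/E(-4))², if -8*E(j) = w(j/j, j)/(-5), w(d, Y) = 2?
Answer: 13225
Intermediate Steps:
E(j) = 1/20 (E(j) = -1/(4*(-5)) = -(-1)/(4*5) = -⅛*(-⅖) = 1/20)
(95 + 1/E(-4))² = (95 + 1/(1/20))² = (95 + 20)² = 115² = 13225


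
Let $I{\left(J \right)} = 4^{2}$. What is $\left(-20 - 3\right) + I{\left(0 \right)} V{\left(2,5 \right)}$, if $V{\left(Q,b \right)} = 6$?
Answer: $73$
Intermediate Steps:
$I{\left(J \right)} = 16$
$\left(-20 - 3\right) + I{\left(0 \right)} V{\left(2,5 \right)} = \left(-20 - 3\right) + 16 \cdot 6 = -23 + 96 = 73$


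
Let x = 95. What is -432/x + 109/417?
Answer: -169789/39615 ≈ -4.2860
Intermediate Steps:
-432/x + 109/417 = -432/95 + 109/417 = -169789/39615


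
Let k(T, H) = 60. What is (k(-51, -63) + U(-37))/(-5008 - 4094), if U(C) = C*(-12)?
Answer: -84/1517 ≈ -0.055372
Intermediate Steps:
U(C) = -12*C
(k(-51, -63) + U(-37))/(-5008 - 4094) = (60 - 12*(-37))/(-5008 - 4094) = (60 + 444)/(-9102) = 504*(-1/9102) = -84/1517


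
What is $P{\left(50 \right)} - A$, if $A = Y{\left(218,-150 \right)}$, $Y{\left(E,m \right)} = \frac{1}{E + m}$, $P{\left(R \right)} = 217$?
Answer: $\frac{14755}{68} \approx 216.99$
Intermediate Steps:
$A = \frac{1}{68}$ ($A = \frac{1}{218 - 150} = \frac{1}{68} \approx 0.014706$)
$P{\left(50 \right)} - A = 217 - \frac{1}{68} = \frac{14755}{68}$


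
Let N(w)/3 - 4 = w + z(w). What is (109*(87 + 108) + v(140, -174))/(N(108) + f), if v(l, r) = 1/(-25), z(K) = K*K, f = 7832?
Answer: 265687/539500 ≈ 0.49247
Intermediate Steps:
z(K) = K²
v(l, r) = -1/25
N(w) = 12 + 3*w + 3*w² (N(w) = 12 + 3*(w + w²) = 12 + (3*w + 3*w²) = 12 + 3*w + 3*w²)
(109*(87 + 108) + v(140, -174))/(N(108) + f) = (109*(87 + 108) - 1/25)/((12 + 3*108 + 3*108²) + 7832) = (109*195 - 1/25)/((12 + 324 + 3*11664) + 7832) = (21255 - 1/25)/((12 + 324 + 34992) + 7832) = 531374/(25*(35328 + 7832)) = (531374/25)/43160 = (531374/25)*(1/43160) = 265687/539500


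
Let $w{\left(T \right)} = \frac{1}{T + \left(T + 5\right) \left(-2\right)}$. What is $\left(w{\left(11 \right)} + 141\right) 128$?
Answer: $\frac{378880}{21} \approx 18042.0$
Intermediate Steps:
$w{\left(T \right)} = \frac{1}{-10 - T}$ ($w{\left(T \right)} = \frac{1}{T + \left(5 + T\right) \left(-2\right)} = \frac{1}{T - \left(10 + 2 T\right)} = \frac{1}{-10 - T}$)
$\left(w{\left(11 \right)} + 141\right) 128 = \left(- \frac{1}{10 + 11} + 141\right) 128 = \left(- \frac{1}{21} + 141\right) 128 = \frac{2960}{21} \cdot 128 = \frac{378880}{21}$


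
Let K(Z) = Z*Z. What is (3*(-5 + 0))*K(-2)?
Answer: -60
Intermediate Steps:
K(Z) = Z**2
(3*(-5 + 0))*K(-2) = (3*(-5 + 0))*(-2)**2 = (3*(-5))*4 = -15*4 = -60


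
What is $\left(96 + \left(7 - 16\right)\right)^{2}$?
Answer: $7569$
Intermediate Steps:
$\left(96 + \left(7 - 16\right)\right)^{2} = \left(96 - 9\right)^{2} = 87^{2} = 7569$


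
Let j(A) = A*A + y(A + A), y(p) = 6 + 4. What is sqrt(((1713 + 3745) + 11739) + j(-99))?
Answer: 8*sqrt(422) ≈ 164.34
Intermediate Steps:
y(p) = 10
j(A) = 10 + A**2 (j(A) = A*A + 10 = A**2 + 10 = 10 + A**2)
sqrt(((1713 + 3745) + 11739) + j(-99)) = sqrt(((1713 + 3745) + 11739) + (10 + (-99)**2)) = sqrt((5458 + 11739) + (10 + 9801)) = sqrt(17197 + 9811) = sqrt(27008) = 8*sqrt(422)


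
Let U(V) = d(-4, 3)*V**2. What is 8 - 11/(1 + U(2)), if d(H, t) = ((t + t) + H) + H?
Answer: 67/7 ≈ 9.5714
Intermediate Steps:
d(H, t) = 2*H + 2*t (d(H, t) = (2*t + H) + H = (H + 2*t) + H = 2*H + 2*t)
U(V) = -2*V**2 (U(V) = (2*(-4) + 2*3)*V**2 = (-8 + 6)*V**2 = -2*V**2)
8 - 11/(1 + U(2)) = 8 - 11/(1 - 2*2**2) = 8 - 11/(1 - 2*4) = 8 - 11/(1 - 8) = 8 - 11/(-7) = 8 - 11*(-1/7) = 8 + 11/7 = 67/7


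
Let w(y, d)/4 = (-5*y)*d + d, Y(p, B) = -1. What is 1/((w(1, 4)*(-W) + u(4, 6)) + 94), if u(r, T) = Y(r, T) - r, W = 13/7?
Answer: 7/1455 ≈ 0.0048110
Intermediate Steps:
W = 13/7 (W = 13*(1/7) = 13/7 ≈ 1.8571)
w(y, d) = 4*d - 20*d*y (w(y, d) = 4*((-5*y)*d + d) = 4*(-5*d*y + d) = 4*(d - 5*d*y) = 4*d - 20*d*y)
u(r, T) = -1 - r
1/((w(1, 4)*(-W) + u(4, 6)) + 94) = 1/(((4*4*(1 - 5*1))*(-1*13/7) + (-1 - 1*4)) + 94) = 1/(((4*4*(1 - 5))*(-13/7) + (-1 - 4)) + 94) = 1/(((4*4*(-4))*(-13/7) - 5) + 94) = 1/((-64*(-13/7) - 5) + 94) = 1/((832/7 - 5) + 94) = 1/(797/7 + 94) = 1/(1455/7) = 7/1455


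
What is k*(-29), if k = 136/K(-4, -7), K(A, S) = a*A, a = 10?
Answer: 493/5 ≈ 98.600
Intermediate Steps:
K(A, S) = 10*A
k = -17/5 (k = 136/((10*(-4))) = 136/(-40) = 136*(-1/40) = -17/5 ≈ -3.4000)
k*(-29) = -17/5*(-29) = 493/5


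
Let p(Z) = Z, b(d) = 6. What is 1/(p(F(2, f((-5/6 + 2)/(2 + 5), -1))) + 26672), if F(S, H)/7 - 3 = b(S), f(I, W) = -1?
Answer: 1/26735 ≈ 3.7404e-5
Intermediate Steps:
F(S, H) = 63 (F(S, H) = 21 + 7*6 = 21 + 42 = 63)
1/(p(F(2, f((-5/6 + 2)/(2 + 5), -1))) + 26672) = 1/(63 + 26672) = 1/26735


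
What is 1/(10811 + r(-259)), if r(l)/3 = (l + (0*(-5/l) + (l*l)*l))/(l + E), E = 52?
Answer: 69/18120197 ≈ 3.8079e-6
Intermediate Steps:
r(l) = 3*(l + l³)/(52 + l) (r(l) = 3*((l + (0*(-5/l) + (l*l)*l))/(l + 52)) = 3*((l + (0 + l²*l))/(52 + l)) = 3*((l + (0 + l³))/(52 + l)) = 3*((l + l³)/(52 + l)) = 3*(l + l³)/(52 + l))
1/(10811 + r(-259)) = 1/(10811 + 3*(-259)*(1 + (-259)²)/(52 - 259)) = 1/(10811 + 3*(-259)*(1 + 67081)/(-207)) = 1/(10811 + 3*(-259)*(-1/207)*67082) = 1/(10811 + 17374238/69) = 1/(18120197/69) = 69/18120197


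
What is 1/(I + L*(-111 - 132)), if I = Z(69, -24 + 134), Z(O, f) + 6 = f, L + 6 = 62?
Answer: -1/13504 ≈ -7.4052e-5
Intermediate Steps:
L = 56 (L = -6 + 62 = 56)
Z(O, f) = -6 + f
I = 104 (I = -6 + (-24 + 134) = -6 + 110 = 104)
1/(I + L*(-111 - 132)) = 1/(104 + 56*(-111 - 132)) = 1/(104 + 56*(-243)) = 1/(104 - 13608) = 1/(-13504) = -1/13504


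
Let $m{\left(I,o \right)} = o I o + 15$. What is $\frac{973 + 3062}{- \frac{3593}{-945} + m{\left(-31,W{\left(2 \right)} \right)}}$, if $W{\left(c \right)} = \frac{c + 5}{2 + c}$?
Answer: $- \frac{61009200}{1151167} \approx -52.998$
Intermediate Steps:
$W{\left(c \right)} = \frac{5 + c}{2 + c}$
$m{\left(I,o \right)} = 15 + I o^{2}$ ($m{\left(I,o \right)} = I o o + 15 = I o^{2} + 15 = 15 + I o^{2}$)
$\frac{973 + 3062}{- \frac{3593}{-945} + m{\left(-31,W{\left(2 \right)} \right)}} = \frac{973 + 3062}{- \frac{3593}{-945} + \left(15 - 31 \left(\frac{5 + 2}{2 + 2}\right)^{2}\right)} = \frac{4035}{\left(-3593\right) \left(- \frac{1}{945}\right) + \left(15 - 31 \left(\frac{1}{4} \cdot 7\right)^{2}\right)} = \frac{4035}{\frac{3593}{945} + \left(15 - 31 \left(\frac{1}{4} \cdot 7\right)^{2}\right)} = \frac{4035}{\frac{3593}{945} + \left(15 - 31 \left(\frac{7}{4}\right)^{2}\right)} = \frac{4035}{\frac{3593}{945} + \left(15 - \frac{1519}{16}\right)} = \frac{4035}{\frac{3593}{945} - \frac{1279}{16}} = \frac{4035}{- \frac{1151167}{15120}} = 4035 \left(- \frac{15120}{1151167}\right) = - \frac{61009200}{1151167}$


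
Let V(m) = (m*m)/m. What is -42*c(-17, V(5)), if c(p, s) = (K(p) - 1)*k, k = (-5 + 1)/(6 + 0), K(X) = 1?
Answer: 0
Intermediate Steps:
k = -2/3 (k = -4/6 = -4*1/6 = -2/3 ≈ -0.66667)
V(m) = m (V(m) = m**2/m = m)
c(p, s) = 0 (c(p, s) = (1 - 1)*(-2/3) = 0*(-2/3) = 0)
-42*c(-17, V(5)) = -42*0 = 0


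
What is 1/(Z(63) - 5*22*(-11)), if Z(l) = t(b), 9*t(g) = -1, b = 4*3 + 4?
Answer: 9/10889 ≈ 0.00082652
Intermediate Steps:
b = 16 (b = 12 + 4 = 16)
t(g) = -⅑ (t(g) = (⅑)*(-1) = -⅑)
Z(l) = -⅑
1/(Z(63) - 5*22*(-11)) = 1/(-⅑ - 5*22*(-11)) = 1/(-⅑ - 110*(-11)) = 1/(-⅑ + 1210) = 1/(10889/9) = 9/10889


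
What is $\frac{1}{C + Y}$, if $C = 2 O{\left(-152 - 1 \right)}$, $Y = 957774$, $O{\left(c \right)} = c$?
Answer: $\frac{1}{957468} \approx 1.0444 \cdot 10^{-6}$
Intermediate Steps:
$C = -306$ ($C = 2 \left(-152 - 1\right) = 2 \left(-153\right) = -306$)
$\frac{1}{C + Y} = \frac{1}{-306 + 957774} = \frac{1}{957468}$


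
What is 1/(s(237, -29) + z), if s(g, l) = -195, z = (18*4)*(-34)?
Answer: -1/2643 ≈ -0.00037836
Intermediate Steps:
z = -2448 (z = 72*(-34) = -2448)
1/(s(237, -29) + z) = 1/(-195 - 2448) = 1/(-2643) = -1/2643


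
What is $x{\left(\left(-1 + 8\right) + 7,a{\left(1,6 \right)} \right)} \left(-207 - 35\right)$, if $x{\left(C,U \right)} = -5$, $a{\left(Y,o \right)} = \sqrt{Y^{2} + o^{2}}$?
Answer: $1210$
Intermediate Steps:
$x{\left(\left(-1 + 8\right) + 7,a{\left(1,6 \right)} \right)} \left(-207 - 35\right) = - 5 \left(-207 - 35\right) = \left(-5\right) \left(-242\right) = 1210$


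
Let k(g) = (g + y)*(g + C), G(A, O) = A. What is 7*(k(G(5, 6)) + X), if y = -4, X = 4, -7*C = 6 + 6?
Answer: 51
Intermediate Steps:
C = -12/7 (C = -(6 + 6)/7 = -1/7*12 = -12/7 ≈ -1.7143)
k(g) = (-4 + g)*(-12/7 + g) (k(g) = (g - 4)*(g - 12/7) = (-4 + g)*(-12/7 + g))
7*(k(G(5, 6)) + X) = 7*((48/7 + 5**2 - 40/7*5) + 4) = 7*((48/7 + 25 - 200/7) + 4) = 7*(23/7 + 4) = 7*(51/7) = 51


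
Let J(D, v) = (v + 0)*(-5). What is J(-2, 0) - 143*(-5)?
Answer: 715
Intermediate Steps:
J(D, v) = -5*v (J(D, v) = v*(-5) = -5*v)
J(-2, 0) - 143*(-5) = -5*0 - 143*(-5) = 0 + 715 = 715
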